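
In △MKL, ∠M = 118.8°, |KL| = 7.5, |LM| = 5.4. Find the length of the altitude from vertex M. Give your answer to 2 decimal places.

Law of sines: sin K = |LM|·sin M/|KL| ≈ 0.63094.
Since |KL| ≥ |LM|, only the acute value applies: ∠K ≈ 39.12°.
Then ∠L = 180° − ∠M − ∠K ≈ 22.08°.
Law of sines gives |MK| = |KL|·sin L/sin M ≈ 3.2173.
Area = ½·|KL|·|LM|·sin L ≈ 7.6121.
The altitude from M has length 2·area/|KL| ≈ 2.0299.

2.03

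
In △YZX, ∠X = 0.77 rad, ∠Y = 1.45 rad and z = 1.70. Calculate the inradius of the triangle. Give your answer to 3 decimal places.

The third angle is ∠Z = π − ∠X − ∠Y = 0.922 rad.
Law of sines: y = z·sin Y/sin Z ≈ 2.1186.
Law of sines: x = z·sin X/sin Z ≈ 1.4857.
Area = ½·z·y·sin X ≈ 1.2536.
Semiperimeter s = (2.1186+1.7+1.4857)/2 = 2.6521.
Inradius = area/s = 1.2536/2.6521 ≈ 0.47268.

0.473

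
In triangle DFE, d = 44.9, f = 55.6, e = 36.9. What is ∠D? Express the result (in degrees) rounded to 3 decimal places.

53.565

By the law of cosines, cos D = (f² + e² − d²) / (2·f·e) ≈ 0.59391, so ∠D ≈ 53.57°.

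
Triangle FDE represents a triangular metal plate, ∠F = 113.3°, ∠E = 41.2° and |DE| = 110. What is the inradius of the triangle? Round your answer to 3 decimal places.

r ≈ 15.537

The third angle is ∠D = 180° − ∠E − ∠F = 25.50°.
Law of sines: |EF| = |DE|·sin D/sin F ≈ 51.561.
Law of sines: |FD| = |DE|·sin E/sin F ≈ 78.89.
Area = ½·|DE|·|EF|·sin E ≈ 1868.
Semiperimeter s = (110+51.561+78.89)/2 = 120.23.
Inradius = area/s = 1868/120.23 ≈ 15.537.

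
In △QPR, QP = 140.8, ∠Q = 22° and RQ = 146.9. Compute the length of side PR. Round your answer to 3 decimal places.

55.221

By the law of cosines, PR² = RQ² + QP² − 2·RQ·QP·cos Q = 3049.4, so PR ≈ 55.221.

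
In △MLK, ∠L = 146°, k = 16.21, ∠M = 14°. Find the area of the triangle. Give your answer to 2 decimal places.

51.97

The third angle is ∠K = 180° − ∠M − ∠L = 20.00°.
Law of sines: m = k·sin M/sin K ≈ 11.466.
Law of sines: l = k·sin L/sin K ≈ 26.503.
Area = ½·k·m·sin L ≈ 51.966.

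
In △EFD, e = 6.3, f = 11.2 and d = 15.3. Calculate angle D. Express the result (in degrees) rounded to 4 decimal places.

By the law of cosines, cos D = (e² + f² − d²) / (2·e·f) ≈ -0.48866, so ∠D ≈ 119.25°.

119.2527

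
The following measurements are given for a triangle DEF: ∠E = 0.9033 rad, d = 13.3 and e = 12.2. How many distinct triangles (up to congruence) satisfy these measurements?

d·sin E = 13.3·sin(0.9033 rad) ≈ 10.45.
Since d sin E < e < d (10.45 < 12.2 < 13.3), two triangles exist.

2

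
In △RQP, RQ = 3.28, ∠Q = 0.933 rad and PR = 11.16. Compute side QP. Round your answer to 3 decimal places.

Law of sines: sin P = RQ·sin Q/PR ≈ 0.23613.
Since PR ≥ RQ, only the acute value applies: ∠P ≈ 0.238 rad.
Then ∠R = π − ∠Q − ∠P ≈ 1.970 rad.
Law of sines gives QP = PR·sin R/sin Q ≈ 12.797.

12.797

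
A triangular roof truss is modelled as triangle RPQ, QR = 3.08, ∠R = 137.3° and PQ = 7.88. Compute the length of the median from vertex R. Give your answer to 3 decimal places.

Law of sines: sin P = QR·sin R/PQ ≈ 0.26507.
Since PQ ≥ QR, only the acute value applies: ∠P ≈ 15.37°.
Then ∠Q = 180° − ∠R − ∠P ≈ 27.33°.
Law of sines gives RP = PQ·sin Q/sin R ≈ 5.3346.
Median from R: ½√(2·QR² + 2·RP² − PQ²) ≈ 1.857.

m_R ≈ 1.857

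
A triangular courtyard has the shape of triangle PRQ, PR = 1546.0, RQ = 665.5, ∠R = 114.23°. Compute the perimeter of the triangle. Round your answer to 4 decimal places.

perimeter ≈ 4129.1804

By the law of cosines, QP² = PR² + RQ² − 2·PR·RQ·cos R = 3.6775e+06, so QP ≈ 1917.7.
Semiperimeter s = (665.5+1917.7+1546)/2 = 2064.6.
Perimeter = 665.5 + 1917.7 + 1546 = 4129.2.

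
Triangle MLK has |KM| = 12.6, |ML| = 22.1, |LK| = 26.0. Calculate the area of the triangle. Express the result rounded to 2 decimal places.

Semiperimeter s = (26 + 12.6 + 22.1)/2 = 30.35.
Heron's formula: area = √(30.35·4.35·17.75·8.25) ≈ 139.04.

139.04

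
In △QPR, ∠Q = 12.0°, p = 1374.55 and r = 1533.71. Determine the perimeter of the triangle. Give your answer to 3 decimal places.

perimeter ≈ 3250.997

By the law of cosines, q² = p² + r² − 2·p·r·cos Q = 1.1747e+05, so q ≈ 342.74.
Semiperimeter s = (342.74+1374.5+1533.7)/2 = 1625.5.
Perimeter = 342.74 + 1374.5 + 1533.7 = 3251.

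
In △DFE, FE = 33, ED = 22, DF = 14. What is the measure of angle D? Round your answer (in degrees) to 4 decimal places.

131.6027

By the law of cosines, cos D = (ED² + DF² − FE²) / (2·ED·DF) ≈ -0.66396, so ∠D ≈ 131.60°.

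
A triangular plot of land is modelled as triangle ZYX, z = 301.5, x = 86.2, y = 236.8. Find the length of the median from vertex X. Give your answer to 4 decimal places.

m_X ≈ 267.6390

Median from X: ½√(2·z² + 2·y² − x²) ≈ 267.64.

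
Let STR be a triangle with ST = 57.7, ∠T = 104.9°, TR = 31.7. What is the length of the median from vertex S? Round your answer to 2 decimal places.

By the law of cosines, RS² = ST² + TR² − 2·ST·TR·cos T = 5274.8, so RS ≈ 72.628.
Median from S: ½√(2·RS² + 2·ST² − TR²) ≈ 63.646.

63.65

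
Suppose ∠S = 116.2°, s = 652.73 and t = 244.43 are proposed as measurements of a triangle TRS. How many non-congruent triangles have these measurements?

t·sin S = 244.43·sin(116.2°) ≈ 219.3.
Since ∠S is not acute, a triangle exists only if s > t; here s > t, so there is exactly one triangle.

1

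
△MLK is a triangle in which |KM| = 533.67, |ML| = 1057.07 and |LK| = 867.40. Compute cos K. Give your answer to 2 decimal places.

By the law of cosines, cos K = (|LK|² + |KM|² − |ML|²) / (2·|LK|·|KM|) ≈ -0.08664, so ∠K ≈ 94.97°.

cos K ≈ -0.09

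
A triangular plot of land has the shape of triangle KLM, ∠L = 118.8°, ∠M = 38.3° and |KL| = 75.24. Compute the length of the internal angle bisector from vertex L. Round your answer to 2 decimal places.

t_L ≈ 29.54

The third angle is ∠K = 180° − ∠L − ∠M = 22.90°.
Law of sines: |LM| = |KL|·sin K/sin M ≈ 47.239.
Law of sines: |MK| = |KL|·sin L/sin M ≈ 106.38.
The bisector from L has length 2·|KL|·|LM|·cos(∠L/2)/(|KL|+|LM|) ≈ 29.544.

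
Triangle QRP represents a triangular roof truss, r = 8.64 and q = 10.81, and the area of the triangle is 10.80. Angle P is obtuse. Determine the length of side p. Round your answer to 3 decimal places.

From area = ½·q·r·sin P, we get sin P = 2·area/(q·r) ≈ 0.23127.
Taking the obtuse solution, ∠P ≈ 2.908 rad.
Law of cosines then gives p ≈ 19.319.

19.319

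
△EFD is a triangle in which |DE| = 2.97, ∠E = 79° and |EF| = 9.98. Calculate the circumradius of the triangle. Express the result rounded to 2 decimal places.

5.02

By the law of cosines, |FD|² = |DE|² + |EF|² − 2·|DE|·|EF|·cos E = 97.11, so |FD| ≈ 9.8544.
Area = ½·|DE|·|EF|·sin E ≈ 14.548.
Circumradius = |FD|/(2 sin E) ≈ 5.0194.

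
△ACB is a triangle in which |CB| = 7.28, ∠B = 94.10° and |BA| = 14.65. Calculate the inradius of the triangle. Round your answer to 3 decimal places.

By the law of cosines, |AC|² = |CB|² + |BA|² − 2·|CB|·|BA|·cos B = 282.87, so |AC| ≈ 16.819.
Area = ½·|CB|·|BA|·sin B ≈ 53.19.
Semiperimeter s = (7.28+14.65+16.819)/2 = 19.374.
Inradius = area/s = 53.19/19.374 ≈ 2.7454.

2.745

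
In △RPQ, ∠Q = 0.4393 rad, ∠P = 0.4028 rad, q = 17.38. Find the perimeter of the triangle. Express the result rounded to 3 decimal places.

The third angle is ∠R = π − ∠P − ∠Q = 2.2995 rad.
Law of sines: r = q·sin R/sin Q ≈ 30.487.
Law of sines: p = q·sin P/sin Q ≈ 16.019.
Semiperimeter s = (30.487+16.019+17.38)/2 = 31.943.
Perimeter = 30.487 + 16.019 + 17.38 = 63.886.

63.886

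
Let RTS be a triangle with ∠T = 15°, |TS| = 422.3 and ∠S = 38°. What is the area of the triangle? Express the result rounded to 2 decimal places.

17791.06

The third angle is ∠R = 180° − ∠T − ∠S = 127.00°.
Law of sines: |SR| = |TS|·sin T/sin R ≈ 136.86.
Law of sines: |RT| = |TS|·sin S/sin R ≈ 325.55.
Area = ½·|TS|·|SR|·sin S ≈ 17791.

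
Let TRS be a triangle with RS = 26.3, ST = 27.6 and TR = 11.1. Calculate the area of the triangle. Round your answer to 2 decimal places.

area ≈ 145.36

Semiperimeter s = (26.3 + 27.6 + 11.1)/2 = 32.5.
Heron's formula: area = √(32.5·6.2·4.9·21.4) ≈ 145.36.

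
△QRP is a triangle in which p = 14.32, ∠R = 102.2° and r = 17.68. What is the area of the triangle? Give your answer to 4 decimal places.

Law of sines: sin P = p·sin R/r ≈ 0.79166.
Since r ≥ p, only the acute value applies: ∠P ≈ 52.34°.
Then ∠Q = 180° − ∠R − ∠P ≈ 25.46°.
Law of sines gives q = r·sin Q/sin R ≈ 7.7756.
Area = ½·r·p·sin Q ≈ 54.416.

54.4158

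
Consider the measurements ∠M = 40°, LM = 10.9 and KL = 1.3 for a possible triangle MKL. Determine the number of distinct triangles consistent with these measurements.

0

LM·sin M = 10.9·sin(40°) ≈ 7.006.
Since KL = 1.3 < 7.006 = LM sin M, no triangle exists.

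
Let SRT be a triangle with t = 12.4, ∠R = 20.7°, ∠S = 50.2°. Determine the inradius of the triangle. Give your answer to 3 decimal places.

1.629

The third angle is ∠T = 180° − ∠S − ∠R = 109.10°.
Law of sines: s = t·sin S/sin T ≈ 10.082.
Law of sines: r = t·sin R/sin T ≈ 4.6384.
Area = ½·t·s·sin R ≈ 22.095.
Semiperimeter p = (10.082+4.6384+12.4)/2 = 13.56.
Inradius = area/p = 22.095/13.56 ≈ 1.6294.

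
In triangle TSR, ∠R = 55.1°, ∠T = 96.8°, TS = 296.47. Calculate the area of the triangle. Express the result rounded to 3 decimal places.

area ≈ 25061.280

The third angle is ∠S = 180° − ∠R − ∠T = 28.10°.
Law of sines: SR = TS·sin T/sin R ≈ 358.94.
Law of sines: RT = TS·sin S/sin R ≈ 170.26.
Area = ½·TS·SR·sin S ≈ 25061.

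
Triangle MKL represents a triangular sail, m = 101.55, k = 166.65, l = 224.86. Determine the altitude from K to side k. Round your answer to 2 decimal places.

94.40

Semiperimeter s = (101.55 + 166.65 + 224.86)/2 = 246.53.
Heron's formula: area = √(246.53·144.98·79.88·21.67) ≈ 7865.7.
The altitude from K has length 2·area/k ≈ 94.398.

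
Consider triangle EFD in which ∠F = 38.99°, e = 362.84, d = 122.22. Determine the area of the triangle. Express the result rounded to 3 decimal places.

13951.009

Area = ½·d·e·sin F ≈ 13951.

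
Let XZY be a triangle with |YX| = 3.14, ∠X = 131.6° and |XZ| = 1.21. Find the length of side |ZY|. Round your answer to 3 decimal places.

4.046

By the law of cosines, |ZY|² = |YX|² + |XZ|² − 2·|YX|·|XZ|·cos X = 16.369, so |ZY| ≈ 4.0458.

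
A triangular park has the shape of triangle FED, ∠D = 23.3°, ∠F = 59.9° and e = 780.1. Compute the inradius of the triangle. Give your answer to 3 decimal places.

118.454

The third angle is ∠E = 180° − ∠D − ∠F = 96.80°.
Law of sines: f = e·sin F/sin E ≈ 679.69.
Law of sines: d = e·sin D/sin E ≈ 310.75.
Area = ½·e·f·sin D ≈ 1.0486e+05.
Semiperimeter s = (679.69+780.1+310.75)/2 = 885.27.
Inradius = area/s = 1.0486e+05/885.27 ≈ 118.45.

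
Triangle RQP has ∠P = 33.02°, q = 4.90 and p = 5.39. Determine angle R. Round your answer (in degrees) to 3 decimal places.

117.284

Law of sines: sin Q = q·sin P/p ≈ 0.49539.
Since p ≥ q, only the acute value applies: ∠Q ≈ 29.70°.
Then ∠R = 180° − ∠P − ∠Q ≈ 117.28°.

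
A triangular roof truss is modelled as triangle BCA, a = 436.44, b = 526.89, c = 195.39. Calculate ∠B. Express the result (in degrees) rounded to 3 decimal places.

106.681

By the law of cosines, cos B = (c² + a² − b²) / (2·c·a) ≈ -0.28704, so ∠B ≈ 106.68°.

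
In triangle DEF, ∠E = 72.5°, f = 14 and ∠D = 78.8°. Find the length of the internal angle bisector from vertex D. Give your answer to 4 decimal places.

The third angle is ∠F = 180° − ∠D − ∠E = 28.70°.
Law of sines: d = f·sin D/sin F ≈ 28.598.
Law of sines: e = f·sin E/sin F ≈ 27.804.
The bisector from D has length 2·e·f·cos(∠D/2)/(e+f) ≈ 14.391.

14.3905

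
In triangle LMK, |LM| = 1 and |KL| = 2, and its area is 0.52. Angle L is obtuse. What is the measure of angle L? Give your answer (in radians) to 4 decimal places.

From area = ½·|KL|·|LM|·sin L, we get sin L = 2·area/(|KL|·|LM|) ≈ 0.52000.
Taking the obtuse solution, ∠L ≈ 2.5947 rad.

∠L ≈ 2.5947 rad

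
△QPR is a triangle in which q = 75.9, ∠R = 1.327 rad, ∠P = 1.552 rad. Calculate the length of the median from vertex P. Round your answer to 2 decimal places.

The third angle is ∠Q = π − ∠P − ∠R = 0.263 rad.
Law of sines: p = q·sin P/sin Q ≈ 292.34.
Law of sines: r = q·sin R/sin Q ≈ 283.74.
Median from P: ½√(2·r² + 2·q² − p²) ≈ 147.55.

m_P ≈ 147.55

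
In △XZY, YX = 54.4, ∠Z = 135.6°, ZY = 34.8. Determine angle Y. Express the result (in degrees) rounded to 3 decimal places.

17.812

Law of sines: sin X = ZY·sin Z/YX ≈ 0.44758.
Since YX ≥ ZY, only the acute value applies: ∠X ≈ 26.59°.
Then ∠Y = 180° − ∠Z − ∠X ≈ 17.81°.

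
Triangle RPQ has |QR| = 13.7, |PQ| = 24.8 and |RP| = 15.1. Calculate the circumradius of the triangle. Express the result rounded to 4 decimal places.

By the law of cosines, cos R = (|QR|² + |RP|² − |PQ|²) / (2·|QR|·|RP|) ≈ -0.48180, so ∠R ≈ 118.80°.
Circumradius = |PQ|/(2 sin R) ≈ 14.151.

14.1507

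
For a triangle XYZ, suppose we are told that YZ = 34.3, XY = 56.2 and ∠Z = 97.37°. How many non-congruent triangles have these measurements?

1

YZ·sin Z = 34.3·sin(97.37°) ≈ 34.02.
Since ∠Z is not acute, a triangle exists only if XY > YZ; here XY > YZ, so there is exactly one triangle.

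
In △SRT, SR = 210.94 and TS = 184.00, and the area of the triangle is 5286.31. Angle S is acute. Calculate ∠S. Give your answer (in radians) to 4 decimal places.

0.2759

From area = ½·TS·SR·sin S, we get sin S = 2·area/(TS·SR) ≈ 0.27240.
Taking the acute solution, ∠S ≈ 0.276 rad.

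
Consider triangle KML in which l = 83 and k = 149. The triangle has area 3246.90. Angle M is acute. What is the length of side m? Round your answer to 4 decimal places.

From area = ½·l·k·sin M, we get sin M = 2·area/(l·k) ≈ 0.52509.
Taking the acute solution, ∠M ≈ 31.67°.
Law of cosines then gives m ≈ 89.667.

89.6673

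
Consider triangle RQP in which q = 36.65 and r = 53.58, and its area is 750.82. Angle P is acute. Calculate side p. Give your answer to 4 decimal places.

41.0274

From area = ½·r·q·sin P, we get sin P = 2·area/(r·q) ≈ 0.76470.
Taking the acute solution, ∠P ≈ 49.88°.
Law of cosines then gives p ≈ 41.027.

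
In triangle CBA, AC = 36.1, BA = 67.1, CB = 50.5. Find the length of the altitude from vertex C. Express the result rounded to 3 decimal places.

Semiperimeter s = (67.1 + 36.1 + 50.5)/2 = 76.85.
Heron's formula: area = √(76.85·9.75·40.75·26.35) ≈ 896.97.
The altitude from C has length 2·area/BA ≈ 26.735.

26.735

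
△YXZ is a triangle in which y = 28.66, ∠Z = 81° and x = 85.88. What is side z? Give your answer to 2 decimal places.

86.18

By the law of cosines, z² = y² + x² − 2·y·x·cos Z = 7426.7, so z ≈ 86.178.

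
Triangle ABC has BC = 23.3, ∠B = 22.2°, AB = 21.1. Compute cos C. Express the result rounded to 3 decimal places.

By the law of cosines, CA² = AB² + BC² − 2·AB·BC·cos B = 77.728, so CA ≈ 8.8164.
Law of cosines again: cos C = (BC² + CA² − AB²)/(2·BC·CA) ≈ 0.42695, so ∠C ≈ 64.73°.

cos C ≈ 0.427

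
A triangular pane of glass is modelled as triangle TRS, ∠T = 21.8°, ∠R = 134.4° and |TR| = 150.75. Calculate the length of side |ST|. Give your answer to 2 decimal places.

The third angle is ∠S = 180° − ∠T − ∠R = 23.80°.
Law of sines: |ST| = |TR|·sin R/sin S ≈ 266.9.

266.90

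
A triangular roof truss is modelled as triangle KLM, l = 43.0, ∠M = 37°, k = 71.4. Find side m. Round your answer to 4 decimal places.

45.1998

By the law of cosines, m² = k² + l² − 2·k·l·cos M = 2043, so m ≈ 45.2.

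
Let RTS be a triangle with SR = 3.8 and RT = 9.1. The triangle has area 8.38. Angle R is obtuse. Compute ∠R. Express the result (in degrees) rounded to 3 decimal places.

From area = ½·SR·RT·sin R, we get sin R = 2·area/(SR·RT) ≈ 0.48467.
Taking the obtuse solution, ∠R ≈ 151.01°.

∠R ≈ 151.009°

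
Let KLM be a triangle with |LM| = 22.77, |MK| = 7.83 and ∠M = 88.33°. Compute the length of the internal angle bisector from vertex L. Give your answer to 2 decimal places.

22.98

By the law of cosines, |KL|² = |LM|² + |MK|² − 2·|LM|·|MK|·cos M = 569.39, so |KL| ≈ 23.862.
Law of cosines again: cos L = (|KL|² + |LM|² − |MK|²)/(2·|KL|·|LM|) ≈ 0.94468, so ∠L ≈ 19.15°.
The bisector from L has length 2·|KL|·|LM|·cos(∠L/2)/(|KL|+|LM|) ≈ 22.979.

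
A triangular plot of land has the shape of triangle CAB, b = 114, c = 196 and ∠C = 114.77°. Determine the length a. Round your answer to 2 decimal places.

118.67

Law of sines: sin B = b·sin C/c ≈ 0.52812.
Since c ≥ b, only the acute value applies: ∠B ≈ 31.88°.
Then ∠A = 180° − ∠C − ∠B ≈ 33.35°.
Law of sines gives a = c·sin A/sin C ≈ 118.67.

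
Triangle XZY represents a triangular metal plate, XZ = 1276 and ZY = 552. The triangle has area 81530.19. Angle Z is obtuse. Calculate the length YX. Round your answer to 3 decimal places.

1817.502

From area = ½·XZ·ZY·sin Z, we get sin Z = 2·area/(XZ·ZY) ≈ 0.23150.
Taking the obtuse solution, ∠Z ≈ 166.61°.
Law of cosines then gives YX ≈ 1817.5.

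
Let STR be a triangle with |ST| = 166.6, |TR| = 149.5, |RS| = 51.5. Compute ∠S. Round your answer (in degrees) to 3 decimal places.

By the law of cosines, cos S = (|RS|² + |ST|² − |TR|²) / (2·|RS|·|ST|) ≈ 0.46956, so ∠S ≈ 61.99°.

61.994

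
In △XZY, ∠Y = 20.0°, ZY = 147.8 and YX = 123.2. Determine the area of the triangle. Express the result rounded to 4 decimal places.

Area = ½·ZY·YX·sin Y ≈ 3113.9.

area ≈ 3113.9156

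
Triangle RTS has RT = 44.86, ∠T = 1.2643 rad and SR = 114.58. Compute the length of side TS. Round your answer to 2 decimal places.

Law of sines: sin S = RT·sin T/SR ≈ 0.37327.
Since SR ≥ RT, only the acute value applies: ∠S ≈ 0.3825 rad.
Then ∠R = π − ∠T − ∠S ≈ 1.4948 rad.
Law of sines gives TS = SR·sin R/sin T ≈ 119.83.

119.83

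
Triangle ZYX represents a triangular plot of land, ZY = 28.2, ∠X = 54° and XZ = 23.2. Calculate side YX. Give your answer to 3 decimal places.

34.683

Law of sines: sin Y = XZ·sin X/ZY ≈ 0.66557.
Since ZY ≥ XZ, only the acute value applies: ∠Y ≈ 41.73°.
Then ∠Z = 180° − ∠X − ∠Y ≈ 84.27°.
Law of sines gives YX = ZY·sin Z/sin X ≈ 34.683.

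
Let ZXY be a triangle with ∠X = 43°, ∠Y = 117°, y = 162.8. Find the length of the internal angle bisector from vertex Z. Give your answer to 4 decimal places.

The third angle is ∠Z = 180° − ∠X − ∠Y = 20.00°.
Law of sines: z = y·sin Z/sin Y ≈ 62.492.
Law of sines: x = y·sin X/sin Y ≈ 124.61.
The bisector from Z has length 2·x·y·cos(∠Z/2)/(x+y) ≈ 139.02.

139.0238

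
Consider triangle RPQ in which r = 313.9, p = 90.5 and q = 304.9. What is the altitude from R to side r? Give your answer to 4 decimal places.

Semiperimeter s = (313.9 + 90.5 + 304.9)/2 = 354.65.
Heron's formula: area = √(354.65·40.75·264.15·49.75) ≈ 13781.
The altitude from R has length 2·area/r ≈ 87.806.

87.8060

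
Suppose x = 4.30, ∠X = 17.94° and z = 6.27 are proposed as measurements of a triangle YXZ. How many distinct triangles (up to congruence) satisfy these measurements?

z·sin X = 6.27·sin(17.94°) ≈ 1.931.
Since z sin X < x < z (1.931 < 4.30 < 6.27), two triangles exist.

2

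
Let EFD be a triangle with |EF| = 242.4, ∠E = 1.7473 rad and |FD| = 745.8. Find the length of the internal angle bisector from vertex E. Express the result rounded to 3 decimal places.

Law of sines: sin D = |EF|·sin E/|FD| ≈ 0.31997.
Since |FD| ≥ |EF|, only the acute value applies: ∠D ≈ 0.3257 rad.
Then ∠F = π − ∠E − ∠D ≈ 1.0686 rad.
Law of sines gives |DE| = |FD|·sin F/sin E ≈ 664.03.
The bisector from E has length 2·|DE|·|EF|·cos(∠E/2)/(|DE|+|EF|) ≈ 228.02.

t_E ≈ 228.020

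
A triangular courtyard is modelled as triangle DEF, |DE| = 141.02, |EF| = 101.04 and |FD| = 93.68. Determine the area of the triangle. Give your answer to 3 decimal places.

Semiperimeter s = (101.04 + 93.68 + 141.02)/2 = 167.87.
Heron's formula: area = √(167.87·66.83·74.19·26.85) ≈ 4727.3.

area ≈ 4727.343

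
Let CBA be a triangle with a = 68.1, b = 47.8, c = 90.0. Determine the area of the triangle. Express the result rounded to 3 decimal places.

Semiperimeter s = (90 + 47.8 + 68.1)/2 = 102.95.
Heron's formula: area = √(102.95·12.95·55.15·34.85) ≈ 1600.7.

area ≈ 1600.745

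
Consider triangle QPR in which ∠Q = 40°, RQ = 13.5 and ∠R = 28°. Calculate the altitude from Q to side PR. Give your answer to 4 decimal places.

h_Q ≈ 6.3379

The third angle is ∠P = 180° − ∠R − ∠Q = 112.00°.
Law of sines: PR = RQ·sin Q/sin P ≈ 9.3591.
Law of sines: QP = RQ·sin R/sin P ≈ 6.8356.
Area = ½·RQ·PR·sin R ≈ 29.658.
The altitude from Q has length 2·area/PR ≈ 6.3379.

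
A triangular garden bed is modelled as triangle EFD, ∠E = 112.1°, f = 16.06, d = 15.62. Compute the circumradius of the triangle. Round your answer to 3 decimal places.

By the law of cosines, e² = f² + d² − 2·f·d·cos E = 690.67, so e ≈ 26.281.
Area = ½·f·d·sin E ≈ 116.21.
Circumradius = e/(2 sin E) ≈ 14.182.

R ≈ 14.182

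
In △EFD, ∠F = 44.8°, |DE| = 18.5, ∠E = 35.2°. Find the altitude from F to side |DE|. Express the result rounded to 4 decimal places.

The third angle is ∠D = 180° − ∠E − ∠F = 100.00°.
Law of sines: |FD| = |DE|·sin E/sin F ≈ 15.134.
Law of sines: |EF| = |DE|·sin D/sin F ≈ 25.856.
Area = ½·|DE|·|FD|·sin D ≈ 137.86.
The altitude from F has length 2·area/|DE| ≈ 14.904.

14.9042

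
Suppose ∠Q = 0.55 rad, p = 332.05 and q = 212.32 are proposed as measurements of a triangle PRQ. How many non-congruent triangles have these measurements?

p·sin Q = 332.05·sin(0.55 rad) ≈ 173.6.
Since p sin Q < q < p (173.6 < 212.32 < 332.05), two triangles exist.

2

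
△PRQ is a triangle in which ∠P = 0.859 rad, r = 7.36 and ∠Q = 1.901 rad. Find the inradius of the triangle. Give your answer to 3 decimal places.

The third angle is ∠R = π − ∠Q − ∠P = 0.382 rad.
Law of sines: p = r·sin P/sin R ≈ 14.965.
Law of sines: q = r·sin Q/sin R ≈ 18.696.
Area = ½·r·p·sin Q ≈ 52.096.
Semiperimeter s = (14.965+7.36+18.696)/2 = 20.51.
Inradius = area/s = 52.096/20.51 ≈ 2.54.

2.540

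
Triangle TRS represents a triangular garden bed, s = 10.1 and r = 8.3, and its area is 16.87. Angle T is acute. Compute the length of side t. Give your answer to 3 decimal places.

From area = ½·r·s·sin T, we get sin T = 2·area/(r·s) ≈ 0.40248.
Taking the acute solution, ∠T ≈ 0.4142 rad.
Law of cosines then gives t ≈ 4.1736.

4.174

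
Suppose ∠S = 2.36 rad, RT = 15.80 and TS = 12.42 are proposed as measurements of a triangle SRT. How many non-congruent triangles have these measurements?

1

TS·sin S = 12.42·sin(2.36 rad) ≈ 8.749.
Since ∠S is not acute, a triangle exists only if RT > TS; here RT > TS, so there is exactly one triangle.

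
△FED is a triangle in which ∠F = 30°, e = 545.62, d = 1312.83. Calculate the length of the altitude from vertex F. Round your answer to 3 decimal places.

By the law of cosines, f² = e² + d² − 2·e·d·cos F = 7.8054e+05, so f ≈ 883.48.
Area = ½·e·d·sin F ≈ 1.7908e+05.
The altitude from F has length 2·area/f ≈ 405.39.

h_F ≈ 405.387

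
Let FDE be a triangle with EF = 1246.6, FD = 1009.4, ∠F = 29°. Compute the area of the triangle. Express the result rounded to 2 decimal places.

Area = ½·EF·FD·sin F ≈ 3.0502e+05.

305022.35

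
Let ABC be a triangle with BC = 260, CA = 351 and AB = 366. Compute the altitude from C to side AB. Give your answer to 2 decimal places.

Semiperimeter s = (260 + 351 + 366)/2 = 488.5.
Heron's formula: area = √(488.5·228.5·137.5·122.5) ≈ 43361.
The altitude from C has length 2·area/AB ≈ 236.94.

236.94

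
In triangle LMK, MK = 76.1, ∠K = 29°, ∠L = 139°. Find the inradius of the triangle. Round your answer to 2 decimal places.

r ≈ 5.69

The third angle is ∠M = 180° − ∠K − ∠L = 12.00°.
Law of sines: KL = MK·sin M/sin L ≈ 24.117.
Law of sines: LM = MK·sin K/sin L ≈ 56.236.
Area = ½·MK·KL·sin K ≈ 444.88.
Semiperimeter s = (76.1+24.117+56.236)/2 = 78.226.
Inradius = area/s = 444.88/78.226 ≈ 5.6871.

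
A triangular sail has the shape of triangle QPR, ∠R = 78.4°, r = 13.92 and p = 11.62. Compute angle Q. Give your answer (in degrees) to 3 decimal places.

∠Q ≈ 46.743°

Law of sines: sin P = p·sin R/r ≈ 0.81772.
Since r ≥ p, only the acute value applies: ∠P ≈ 54.86°.
Then ∠Q = 180° − ∠R − ∠P ≈ 46.74°.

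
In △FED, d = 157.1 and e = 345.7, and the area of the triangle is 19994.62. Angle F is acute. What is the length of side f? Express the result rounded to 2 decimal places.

From area = ½·e·d·sin F, we get sin F = 2·area/(e·d) ≈ 0.73632.
Taking the acute solution, ∠F ≈ 47.42°.
Law of cosines then gives f ≈ 265.88.

265.88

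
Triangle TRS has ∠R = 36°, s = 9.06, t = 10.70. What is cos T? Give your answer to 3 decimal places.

By the law of cosines, r² = s² + t² − 2·s·t·cos R = 39.718, so r ≈ 6.3022.
Law of cosines again: cos T = (r² + s² − t²)/(2·r·s) ≈ 0.06403, so ∠T ≈ 86.33°.

cos T ≈ 0.064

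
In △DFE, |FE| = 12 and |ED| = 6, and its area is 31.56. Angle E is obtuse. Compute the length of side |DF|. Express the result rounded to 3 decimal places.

From area = ½·|FE|·|ED|·sin E, we get sin E = 2·area/(|FE|·|ED|) ≈ 0.87667.
Taking the obtuse solution, ∠E ≈ 118.76°.
Law of cosines then gives |DF| ≈ 15.789.

15.789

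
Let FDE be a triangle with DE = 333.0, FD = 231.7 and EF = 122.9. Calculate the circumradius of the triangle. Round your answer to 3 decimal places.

R ≈ 247.227

By the law of cosines, cos F = (EF² + FD² − DE²) / (2·EF·FD) ≈ -0.73922, so ∠F ≈ 137.66°.
Circumradius = DE/(2 sin F) ≈ 247.23.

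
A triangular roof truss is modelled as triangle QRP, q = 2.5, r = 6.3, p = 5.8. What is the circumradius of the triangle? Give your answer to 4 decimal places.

By the law of cosines, cos Q = (r² + p² − q²) / (2·r·p) ≈ 0.91790, so ∠Q ≈ 23.38°.
Circumradius = q/(2 sin Q) ≈ 3.1501.

3.1501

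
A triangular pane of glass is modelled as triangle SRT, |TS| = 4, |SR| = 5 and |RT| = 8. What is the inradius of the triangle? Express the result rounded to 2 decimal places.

r ≈ 0.96

Semiperimeter s = (8 + 4 + 5)/2 = 8.5.
Heron's formula: area = √(8.5·0.5·4.5·3.5) ≈ 8.1815.
Inradius = area/s = 8.1815/8.5 ≈ 0.96253.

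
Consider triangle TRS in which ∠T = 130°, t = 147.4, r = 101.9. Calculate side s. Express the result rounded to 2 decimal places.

Law of sines: sin R = r·sin T/t ≈ 0.52958.
Since t ≥ r, only the acute value applies: ∠R ≈ 31.98°.
Then ∠S = 180° − ∠T − ∠R ≈ 18.02°.
Law of sines gives s = t·sin S/sin T ≈ 59.534.

59.53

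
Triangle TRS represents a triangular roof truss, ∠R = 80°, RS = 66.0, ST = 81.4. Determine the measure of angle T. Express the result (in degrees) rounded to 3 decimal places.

Law of sines: sin T = RS·sin R/ST ≈ 0.79849.
Since ST ≥ RS, only the acute value applies: ∠T ≈ 52.99°.
Then ∠S = 180° − ∠R − ∠T ≈ 47.01°.

∠T ≈ 52.986°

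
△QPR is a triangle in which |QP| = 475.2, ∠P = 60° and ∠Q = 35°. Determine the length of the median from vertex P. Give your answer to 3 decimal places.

The third angle is ∠R = 180° − ∠Q − ∠P = 85.00°.
Law of sines: |PR| = |QP|·sin Q/sin R ≈ 273.6.
Law of sines: |RQ| = |QP|·sin P/sin R ≈ 413.11.
Median from P: ½√(2·|QP|² + 2·|PR|² − |RQ|²) ≈ 328.14.

328.135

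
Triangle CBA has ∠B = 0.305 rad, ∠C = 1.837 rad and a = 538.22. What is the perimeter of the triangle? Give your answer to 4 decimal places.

perimeter ≈ 1347.5931

The third angle is ∠A = π − ∠C − ∠B = 1.000 rad.
Law of sines: c = a·sin C/sin A ≈ 617.25.
Law of sines: b = a·sin B/sin A ≈ 192.12.
Semiperimeter s = (617.25+192.12+538.22)/2 = 673.8.
Perimeter = 617.25 + 192.12 + 538.22 = 1347.6.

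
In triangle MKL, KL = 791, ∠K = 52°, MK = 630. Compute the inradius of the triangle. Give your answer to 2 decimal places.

r ≈ 190.58

By the law of cosines, LM² = MK² + KL² − 2·MK·KL·cos K = 4.0898e+05, so LM ≈ 639.51.
Area = ½·MK·KL·sin K ≈ 1.9634e+05.
Semiperimeter s = (791+639.51+630)/2 = 1030.3.
Inradius = area/s = 1.9634e+05/1030.3 ≈ 190.58.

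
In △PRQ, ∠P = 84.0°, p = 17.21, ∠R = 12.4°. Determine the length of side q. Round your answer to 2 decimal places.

The third angle is ∠Q = 180° − ∠P − ∠R = 83.60°.
Law of sines: q = p·sin Q/sin P ≈ 17.197.

17.20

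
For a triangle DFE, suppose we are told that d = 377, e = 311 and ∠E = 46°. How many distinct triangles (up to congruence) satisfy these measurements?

2

d·sin E = 377·sin(46°) ≈ 271.2.
Since d sin E < e < d (271.2 < 311 < 377), two triangles exist.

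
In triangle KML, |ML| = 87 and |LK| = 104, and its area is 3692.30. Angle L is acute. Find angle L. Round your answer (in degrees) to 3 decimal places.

From area = ½·|ML|·|LK|·sin L, we get sin L = 2·area/(|ML|·|LK|) ≈ 0.81616.
Taking the acute solution, ∠L ≈ 54.70°.

54.702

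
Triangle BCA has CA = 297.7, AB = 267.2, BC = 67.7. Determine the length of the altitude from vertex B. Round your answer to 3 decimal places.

Semiperimeter s = (297.7 + 267.2 + 67.7)/2 = 316.3.
Heron's formula: area = √(316.3·18.6·49.1·248.6) ≈ 8474.2.
The altitude from B has length 2·area/CA ≈ 56.931.

56.931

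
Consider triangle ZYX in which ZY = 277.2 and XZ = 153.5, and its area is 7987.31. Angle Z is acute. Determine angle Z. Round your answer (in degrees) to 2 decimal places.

From area = ½·XZ·ZY·sin Z, we get sin Z = 2·area/(XZ·ZY) ≈ 0.37543.
Taking the acute solution, ∠Z ≈ 22.05°.

∠Z ≈ 22.05°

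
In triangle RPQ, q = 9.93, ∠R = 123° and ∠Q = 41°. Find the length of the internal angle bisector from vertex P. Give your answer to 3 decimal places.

11.035

The third angle is ∠P = 180° − ∠Q − ∠R = 16.00°.
Law of sines: r = q·sin R/sin Q ≈ 12.694.
Law of sines: p = q·sin P/sin Q ≈ 4.172.
The bisector from P has length 2·q·r·cos(∠P/2)/(q+r) ≈ 11.035.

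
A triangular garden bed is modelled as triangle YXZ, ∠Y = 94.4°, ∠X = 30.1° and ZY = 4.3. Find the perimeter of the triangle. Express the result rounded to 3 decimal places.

perimeter ≈ 19.915

The third angle is ∠Z = 180° − ∠Y − ∠X = 55.50°.
Law of sines: XZ = ZY·sin Y/sin X ≈ 8.5488.
Law of sines: YX = ZY·sin Z/sin X ≈ 7.0661.
Semiperimeter s = (8.5488+4.3+7.0661)/2 = 9.9575.
Perimeter = 8.5488 + 4.3 + 7.0661 = 19.915.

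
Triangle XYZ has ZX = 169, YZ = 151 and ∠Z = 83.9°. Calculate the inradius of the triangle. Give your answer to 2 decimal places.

By the law of cosines, XY² = YZ² + ZX² − 2·YZ·ZX·cos Z = 45938, so XY ≈ 214.33.
Area = ½·YZ·ZX·sin Z ≈ 12687.
Semiperimeter s = (151+169+214.33)/2 = 267.17.
Inradius = area/s = 12687/267.17 ≈ 47.488.

r ≈ 47.49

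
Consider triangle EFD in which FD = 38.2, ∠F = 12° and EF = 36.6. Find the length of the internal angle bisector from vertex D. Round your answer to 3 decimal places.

By the law of cosines, DE² = EF² + FD² − 2·EF·FD·cos F = 63.665, so DE ≈ 7.979.
Law of cosines again: cos D = (FD² + DE² − EF²)/(2·FD·DE) ≈ 0.30076, so ∠D ≈ 72.50°.
The bisector from D has length 2·FD·DE·cos(∠D/2)/(FD+DE) ≈ 10.646.

t_D ≈ 10.646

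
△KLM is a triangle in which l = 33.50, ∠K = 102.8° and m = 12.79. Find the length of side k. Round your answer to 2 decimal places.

By the law of cosines, k² = l² + m² − 2·l·m·cos K = 1475.7, so k ≈ 38.415.

38.41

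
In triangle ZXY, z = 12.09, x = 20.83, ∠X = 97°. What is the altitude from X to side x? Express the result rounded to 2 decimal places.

h_X ≈ 8.96

Law of sines: sin Z = z·sin X/x ≈ 0.57609.
Since x ≥ z, only the acute value applies: ∠Z ≈ 35.18°.
Then ∠Y = 180° − ∠X − ∠Z ≈ 47.82°.
Law of sines gives y = x·sin Y/sin X ≈ 15.553.
Area = ½·x·z·sin Y ≈ 93.316.
The altitude from X has length 2·area/x ≈ 8.9598.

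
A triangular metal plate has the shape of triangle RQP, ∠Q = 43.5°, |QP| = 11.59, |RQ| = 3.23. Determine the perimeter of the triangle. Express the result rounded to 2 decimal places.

By the law of cosines, |PR|² = |RQ|² + |QP|² − 2·|RQ|·|QP|·cos Q = 90.451, so |PR| ≈ 9.5106.
Semiperimeter s = (11.59+9.5106+3.23)/2 = 12.165.
Perimeter = 11.59 + 9.5106 + 3.23 = 24.331.

24.33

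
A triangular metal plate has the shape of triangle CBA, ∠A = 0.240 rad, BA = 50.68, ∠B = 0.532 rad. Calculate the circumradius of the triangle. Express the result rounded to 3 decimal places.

36.326

The third angle is ∠C = π − ∠B − ∠A = 2.370 rad.
Law of sines: AC = BA·sin B/sin C ≈ 36.853.
Law of sines: CB = BA·sin A/sin C ≈ 17.27.
Circumradius = BA/(2 sin C) ≈ 36.326.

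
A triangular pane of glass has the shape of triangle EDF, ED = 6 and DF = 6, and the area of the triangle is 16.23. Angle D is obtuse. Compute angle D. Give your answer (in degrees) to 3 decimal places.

∠D ≈ 115.622°

From area = ½·ED·DF·sin D, we get sin D = 2·area/(ED·DF) ≈ 0.90167.
Taking the obtuse solution, ∠D ≈ 115.62°.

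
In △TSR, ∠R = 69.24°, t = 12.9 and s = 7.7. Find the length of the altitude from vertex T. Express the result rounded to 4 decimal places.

By the law of cosines, r² = t² + s² − 2·t·s·cos R = 155.28, so r ≈ 12.461.
Area = ½·t·s·sin R ≈ 46.44.
The altitude from T has length 2·area/t ≈ 7.2001.

h_T ≈ 7.2001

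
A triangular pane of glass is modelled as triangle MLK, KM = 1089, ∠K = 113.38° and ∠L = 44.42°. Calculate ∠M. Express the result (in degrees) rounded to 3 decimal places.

22.200

The third angle is ∠M = 180° − ∠L − ∠K = 22.20°.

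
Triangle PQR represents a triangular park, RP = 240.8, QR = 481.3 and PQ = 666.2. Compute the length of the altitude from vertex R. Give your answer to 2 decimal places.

Semiperimeter s = (481.3 + 240.8 + 666.2)/2 = 694.15.
Heron's formula: area = √(694.15·212.85·453.35·27.95) ≈ 43268.
The altitude from R has length 2·area/PQ ≈ 129.9.

129.90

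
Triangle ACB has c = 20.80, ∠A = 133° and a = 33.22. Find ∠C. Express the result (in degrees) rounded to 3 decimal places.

Law of sines: sin C = c·sin A/a ≈ 0.45792.
Since a ≥ c, only the acute value applies: ∠C ≈ 27.25°.
Then ∠B = 180° − ∠A − ∠C ≈ 19.75°.

∠C ≈ 27.253°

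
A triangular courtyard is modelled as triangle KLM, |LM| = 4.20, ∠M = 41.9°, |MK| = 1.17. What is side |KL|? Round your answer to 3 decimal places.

3.420

By the law of cosines, |KL|² = |LM|² + |MK|² − 2·|LM|·|MK|·cos M = 11.694, so |KL| ≈ 3.4196.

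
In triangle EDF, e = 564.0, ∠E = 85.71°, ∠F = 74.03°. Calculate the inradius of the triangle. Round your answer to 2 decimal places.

The third angle is ∠D = 180° − ∠F − ∠E = 20.26°.
Law of sines: d = e·sin D/sin E ≈ 195.85.
Law of sines: f = e·sin F/sin E ≈ 543.76.
Area = ½·e·d·sin F ≈ 53098.
Semiperimeter s = (564+195.85+543.76)/2 = 651.8.
Inradius = area/s = 53098/651.8 ≈ 81.464.

81.46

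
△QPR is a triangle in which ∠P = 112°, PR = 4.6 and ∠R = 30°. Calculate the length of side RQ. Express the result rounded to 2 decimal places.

The third angle is ∠Q = 180° − ∠P − ∠R = 38.00°.
Law of sines: RQ = PR·sin P/sin Q ≈ 6.9276.

6.93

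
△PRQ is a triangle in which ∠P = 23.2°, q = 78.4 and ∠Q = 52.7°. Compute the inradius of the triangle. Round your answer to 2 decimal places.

13.87

The third angle is ∠R = 180° − ∠Q − ∠P = 104.10°.
Law of sines: p = q·sin P/sin Q ≈ 38.826.
Law of sines: r = q·sin R/sin Q ≈ 95.588.
Area = ½·q·p·sin R ≈ 1476.1.
Semiperimeter s = (38.826+95.588+78.4)/2 = 106.41.
Inradius = area/s = 1476.1/106.41 ≈ 13.872.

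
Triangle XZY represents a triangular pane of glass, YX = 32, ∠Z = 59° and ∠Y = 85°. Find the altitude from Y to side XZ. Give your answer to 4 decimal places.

h_Y ≈ 18.8091

The third angle is ∠X = 180° − ∠Z − ∠Y = 36.00°.
Law of sines: ZY = YX·sin X/sin Z ≈ 21.943.
Law of sines: XZ = YX·sin Y/sin Z ≈ 37.19.
Area = ½·YX·ZY·sin Y ≈ 349.76.
The altitude from Y has length 2·area/XZ ≈ 18.809.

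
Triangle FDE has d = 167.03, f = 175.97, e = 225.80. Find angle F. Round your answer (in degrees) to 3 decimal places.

By the law of cosines, cos F = (d² + e² − f²) / (2·d·e) ≈ 0.63527, so ∠F ≈ 50.56°.

50.560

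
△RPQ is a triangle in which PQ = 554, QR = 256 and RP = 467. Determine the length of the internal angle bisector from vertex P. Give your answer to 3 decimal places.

By the law of cosines, cos P = (RP² + PQ² − QR²) / (2·RP·PQ) ≈ 0.88797, so ∠P ≈ 27.38°.
The bisector from P has length 2·RP·PQ·cos(∠P/2)/(RP+PQ) ≈ 492.4.

t_P ≈ 492.395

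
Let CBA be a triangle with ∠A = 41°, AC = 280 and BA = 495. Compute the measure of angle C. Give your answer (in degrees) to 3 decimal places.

∠C ≈ 106.075°

By the law of cosines, CB² = BA² + AC² − 2·BA·AC·cos A = 1.1422e+05, so CB ≈ 337.96.
Law of cosines again: cos C = (AC² + CB² − BA²)/(2·AC·CB) ≈ -0.27690, so ∠C ≈ 106.08°.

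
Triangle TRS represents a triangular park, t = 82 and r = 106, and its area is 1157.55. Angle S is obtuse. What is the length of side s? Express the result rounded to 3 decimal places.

From area = ½·t·r·sin S, we get sin S = 2·area/(t·r) ≈ 0.26635.
Taking the obtuse solution, ∠S ≈ 164.55°.
Law of cosines then gives s ≈ 186.32.

186.322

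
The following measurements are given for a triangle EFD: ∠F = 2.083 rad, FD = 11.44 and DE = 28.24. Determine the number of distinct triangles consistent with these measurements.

1

FD·sin F = 11.44·sin(2.083 rad) ≈ 9.972.
Since ∠F is not acute, a triangle exists only if DE > FD; here DE > FD, so there is exactly one triangle.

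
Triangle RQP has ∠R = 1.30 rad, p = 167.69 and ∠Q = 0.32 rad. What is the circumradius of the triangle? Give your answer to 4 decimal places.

The third angle is ∠P = π − ∠R − ∠Q = 1.522 rad.
Law of sines: r = p·sin R/sin P ≈ 161.77.
Law of sines: q = p·sin Q/sin P ≈ 52.814.
Circumradius = p/(2 sin P) ≈ 83.947.

83.9466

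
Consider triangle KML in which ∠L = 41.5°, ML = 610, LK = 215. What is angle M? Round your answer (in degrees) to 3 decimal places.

By the law of cosines, KM² = ML² + LK² − 2·ML·LK·cos L = 2.2187e+05, so KM ≈ 471.03.
Law of cosines again: cos M = (KM² + ML² − LK²)/(2·KM·ML) ≈ 0.95317, so ∠M ≈ 17.60°.

17.605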